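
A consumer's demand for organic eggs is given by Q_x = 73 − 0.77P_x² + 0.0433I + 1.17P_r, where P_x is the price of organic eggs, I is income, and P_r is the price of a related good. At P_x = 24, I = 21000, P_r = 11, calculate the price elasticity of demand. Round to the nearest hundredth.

-1.61

First evaluate Q_x: 73 − 0.77(24)² + 0.0433(21000) + 1.17(11) = 73 − 443.52 + 909.3 + 12.87 = 551.65.
∂Q_x/∂P_x = −2·0.77·P_x = -36.96, so E_p = -36.96·(24/551.65) ≈ -1.61.
|E_p| > 1: demand is elastic.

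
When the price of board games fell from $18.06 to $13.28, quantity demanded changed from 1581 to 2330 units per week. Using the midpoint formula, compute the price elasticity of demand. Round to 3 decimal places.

-1.256

%ΔQ = (2330 − 1581)/[(1581 + 2330)/2] = 749/1955.5 ≈ 0.3830.
%ΔP = (13.28 − 18.06)/[(18.06 + 13.28)/2] = -4.78/15.67 ≈ -0.3050.
Arc elasticity E = %ΔQ/%ΔP ≈ 0.3830/-0.3050 ≈ -1.256.
|E| > 1: demand is elastic over this range.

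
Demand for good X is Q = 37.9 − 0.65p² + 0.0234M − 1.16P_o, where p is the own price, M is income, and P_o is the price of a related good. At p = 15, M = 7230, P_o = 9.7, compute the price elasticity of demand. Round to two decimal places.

Evaluating quantity at (p, M, P_o) gives Q = 37.9 − 0.65(15)² + 0.0234(7230) − 1.16(9.7) = 37.9 − 146.25 + 169.182 − 11.252 = 49.58.
∂Q/∂p = −2·0.65·p = -19.5, so E_p = -19.5·(15/49.58) ≈ -5.90.
|E_p| > 1: demand is elastic.

-5.90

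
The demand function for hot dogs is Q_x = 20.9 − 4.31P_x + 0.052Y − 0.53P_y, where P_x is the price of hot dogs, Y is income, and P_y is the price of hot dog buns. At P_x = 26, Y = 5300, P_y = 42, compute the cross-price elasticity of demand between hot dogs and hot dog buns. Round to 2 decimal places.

-0.14

Evaluating quantity at (P_x, Y, P_y) gives Q_x = 20.9 − 4.31(26) + 0.052(5300) − 0.53(42) = 20.9 − 112.06 + 275.6 − 22.26 = 162.18.
∂Q_x/∂P_y = −0.53, so E_xy = -0.53·(42/162.18) ≈ -0.14.
E_xy < 0: the goods are complements.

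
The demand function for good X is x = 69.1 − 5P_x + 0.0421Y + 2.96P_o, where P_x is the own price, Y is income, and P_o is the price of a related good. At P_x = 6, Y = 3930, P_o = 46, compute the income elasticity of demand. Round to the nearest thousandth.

At the given point, x = 69.1 − 5(6) + 0.0421(3930) + 2.96(46) = 69.1 − 30 + 165.453 + 136.16 = 340.713.
∂x/∂Y = +0.0421, so E_I = 0.0421·(3930/340.713) ≈ 0.486.
E_I ∈ (0,1): normal good (necessity).

0.486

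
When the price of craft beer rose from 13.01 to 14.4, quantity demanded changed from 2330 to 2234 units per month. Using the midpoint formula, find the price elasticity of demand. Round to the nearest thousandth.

%Δq = (2234 − 2330)/[(2330 + 2234)/2] = -96/2282 ≈ -0.0421.
%Δp = (14.4 − 13.01)/[(13.01 + 14.4)/2] = 1.39/13.705 ≈ 0.1014.
Arc elasticity E = %Δq/%Δp ≈ -0.0421/0.1014 ≈ -0.415.
|E| < 1: demand is inelastic over this range.

-0.415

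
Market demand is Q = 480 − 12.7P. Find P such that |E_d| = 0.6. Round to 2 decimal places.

Set −bP/(a − bP) = −0.6 ⇒ bP = 0.6(a − bP) ⇒ bP(1+0.6) = 0.6·a.
P = 0.6·480/(12.7·1.6) ≈ 14.17.

14.17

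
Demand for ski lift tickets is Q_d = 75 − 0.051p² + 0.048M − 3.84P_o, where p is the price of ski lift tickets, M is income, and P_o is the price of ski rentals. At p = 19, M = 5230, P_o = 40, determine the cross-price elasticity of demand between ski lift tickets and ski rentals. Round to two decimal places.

First evaluate Q_d: 75 − 0.051(19)² + 0.048(5230) − 3.84(40) = 75 − 18.411 + 251.04 − 153.6 = 154.029.
∂Q_d/∂P_o = −3.84, so E_xy = -3.84·(40/154.029) ≈ -1.00.
E_xy < 0: the goods are complements.

-1.00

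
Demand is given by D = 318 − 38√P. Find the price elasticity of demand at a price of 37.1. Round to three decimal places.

-1.337

At P = 37.1, D = 86.5429.
dD/dP = −38/(2√P) = −38/(2·6.091).
Point elasticity E = (dD/dP)·(P/D) = -3.1194 × 37.1/86.5429 ≈ -1.337.
|E| > 1, so demand is elastic at this price.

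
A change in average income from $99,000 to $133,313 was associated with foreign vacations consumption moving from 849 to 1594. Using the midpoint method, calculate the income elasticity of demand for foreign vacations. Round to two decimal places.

%ΔQ = (1594 − 849)/[(849+1594)/2] = 745/1221.5 ≈ 0.6099.
%ΔI = (133,313 − 99,000)/[(99,000+133,313)/2] = 34313/116156.5 ≈ 0.2954.
E_I = %ΔQ/%ΔI ≈ 2.06.
E_I > 1: normal good (luxury).

2.06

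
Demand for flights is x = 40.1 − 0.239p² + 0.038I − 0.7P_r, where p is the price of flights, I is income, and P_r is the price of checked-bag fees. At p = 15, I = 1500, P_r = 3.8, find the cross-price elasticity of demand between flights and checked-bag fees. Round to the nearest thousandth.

First evaluate x: 40.1 − 0.239(15)² + 0.038(1500) − 0.7(3.8) = 40.1 − 53.775 + 57 − 2.66 = 40.665.
∂x/∂P_r = −0.7, so E_xy = -0.7·(3.8/40.665) ≈ -0.065.
E_xy < 0: the goods are complements.

-0.065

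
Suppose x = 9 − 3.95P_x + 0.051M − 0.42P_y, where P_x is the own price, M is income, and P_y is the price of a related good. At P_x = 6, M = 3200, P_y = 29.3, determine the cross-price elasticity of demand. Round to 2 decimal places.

x = 9 − 3.95(6) + 0.051(3200) − 0.42(29.3) = 9 − 23.7 + 163.2 − 12.306 = 136.194.
∂x/∂P_y = −0.42, so E_xy = -0.42·(29.3/136.194) ≈ -0.09.
E_xy < 0: the goods are complements.

-0.09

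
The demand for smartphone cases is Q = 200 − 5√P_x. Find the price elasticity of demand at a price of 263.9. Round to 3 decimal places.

-0.342

At P_x = 263.9, Q = 118.775.
dQ/dP_x = −5/(2√P_x) = −5/(2·16.245).
Point elasticity E = (dQ/dP_x)·(P_x/Q) = -0.1539 × 263.9/118.775 ≈ -0.342.
|E| < 1, so demand is inelastic at this price.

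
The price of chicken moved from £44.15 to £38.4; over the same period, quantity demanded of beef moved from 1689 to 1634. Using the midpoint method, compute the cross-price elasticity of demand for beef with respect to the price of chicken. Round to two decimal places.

%ΔQ_x = (1634 − 1689)/[(1689+1634)/2] = -55/1661.5 ≈ -0.0331.
%ΔP_y = (38.4 − 44.15)/[(44.15+38.4)/2] ≈ -0.1393.
E_xy = -0.0331/-0.1393 ≈ 0.24.
E_xy > 0, so beef and chicken are substitutes.

0.24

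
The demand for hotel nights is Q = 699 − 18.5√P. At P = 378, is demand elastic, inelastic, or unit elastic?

inelastic

At P = 378, Q = 339.3189.
dQ/dP = −18.5/(2√P) = −18.5/(2·19.4422).
Point elasticity E = (dQ/dP)·(P/Q) = -0.4758 × 378/339.3189 ≈ -0.530.
|E| ≈ 0.530 < 1, so demand is inelastic.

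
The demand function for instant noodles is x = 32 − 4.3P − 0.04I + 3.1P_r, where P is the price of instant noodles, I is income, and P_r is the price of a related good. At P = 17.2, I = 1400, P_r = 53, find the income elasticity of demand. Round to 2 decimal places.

-0.84

Evaluating quantity at (P, I, P_r) gives x = 32 − 4.3(17.2) − 0.04(1400) + 3.1(53) = 32 − 73.96 − 56 + 164.3 = 66.34.
∂x/∂I = −0.04, so E_I = -0.04·(1400/66.34) ≈ -0.84.
E_I < 0: inferior good.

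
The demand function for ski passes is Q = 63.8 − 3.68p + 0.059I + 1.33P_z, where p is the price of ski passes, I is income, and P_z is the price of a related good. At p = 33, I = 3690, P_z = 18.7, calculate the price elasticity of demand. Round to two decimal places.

First evaluate Q: 63.8 − 3.68(33) + 0.059(3690) + 1.33(18.7) = 63.8 − 121.44 + 217.71 + 24.871 = 184.941.
∂Q/∂p = −3.68, so E_p = (−3.68)·(33/184.941) ≈ -0.66.
|E_p| < 1: demand is inelastic.

-0.66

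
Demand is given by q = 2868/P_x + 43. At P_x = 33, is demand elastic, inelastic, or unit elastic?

inelastic

At P_x = 33, q = 129.9091.
dq/dP_x = −2868/P_x² = −2.6336.
Point elasticity E = (dq/dP_x)·(P_x/q) = -2.6336 × 33/129.9091 ≈ -0.669.
|E| ≈ 0.669 < 1, so demand is inelastic.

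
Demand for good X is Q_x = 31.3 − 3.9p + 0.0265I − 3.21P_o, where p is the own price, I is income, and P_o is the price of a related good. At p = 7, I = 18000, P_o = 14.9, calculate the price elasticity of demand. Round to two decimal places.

-0.06

Q_x = 31.3 − 3.9(7) + 0.0265(18000) − 3.21(14.9) = 31.3 − 27.3 + 477 − 47.829 = 433.171.
∂Q_x/∂p = −3.9, so E_p = (−3.9)·(7/433.171) ≈ -0.06.
|E_p| < 1: demand is inelastic.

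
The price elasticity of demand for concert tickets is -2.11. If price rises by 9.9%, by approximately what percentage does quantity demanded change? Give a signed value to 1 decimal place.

%ΔQ ≈ E × %ΔP = (-2.11) × (9.9%) ≈ -20.9%.

-20.9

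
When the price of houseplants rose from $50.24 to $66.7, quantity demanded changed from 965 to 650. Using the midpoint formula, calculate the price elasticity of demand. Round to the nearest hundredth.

%ΔQ = (650 − 965)/[(965 + 650)/2] = -315/807.5 ≈ -0.3901.
%Δp = (66.7 − 50.24)/[(50.24 + 66.7)/2] = 16.46/58.47 ≈ 0.2815.
Arc elasticity E = %ΔQ/%Δp ≈ -0.3901/0.2815 ≈ -1.39.
|E| > 1: demand is elastic over this range.

-1.39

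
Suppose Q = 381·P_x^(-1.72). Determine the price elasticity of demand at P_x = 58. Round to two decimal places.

For a Cobb–Douglas (constant-elasticity) form Q = A·P_x^α·…, the elasticity with respect to P_x equals the exponent α at every point.
Here the exponent on P_x is -1.72, so the price elasticity of demand is -1.72.

-1.72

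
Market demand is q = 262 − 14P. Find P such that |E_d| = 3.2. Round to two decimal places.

Set −bP/(a − bP) = −3.2 ⇒ bP = 3.2(a − bP) ⇒ bP(1+3.2) = 3.2·a.
P = 3.2·262/(14·4.2) ≈ 14.26.

14.26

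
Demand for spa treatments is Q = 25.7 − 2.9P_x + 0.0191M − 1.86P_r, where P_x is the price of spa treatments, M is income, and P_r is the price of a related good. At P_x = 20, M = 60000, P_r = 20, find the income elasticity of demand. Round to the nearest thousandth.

Q = 25.7 − 2.9(20) + 0.0191(60000) − 1.86(20) = 25.7 − 58 + 1146 − 37.2 = 1076.5.
∂Q/∂M = +0.0191, so E_I = 0.0191·(60000/1076.5) ≈ 1.065.
E_I > 1: normal good (luxury).

1.065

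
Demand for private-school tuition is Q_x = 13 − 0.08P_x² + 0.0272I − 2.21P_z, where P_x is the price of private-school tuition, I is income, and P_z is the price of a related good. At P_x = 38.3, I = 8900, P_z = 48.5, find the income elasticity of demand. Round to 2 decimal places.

7.93

Substituting, Q_x = 13 − 0.08(38.3)² + 0.0272(8900) − 2.21(48.5) = 13 − 117.3512 + 242.08 − 107.185 = 30.5438.
∂Q_x/∂I = +0.0272, so E_I = 0.0272·(8900/30.5438) ≈ 7.93.
E_I > 1: normal good (luxury).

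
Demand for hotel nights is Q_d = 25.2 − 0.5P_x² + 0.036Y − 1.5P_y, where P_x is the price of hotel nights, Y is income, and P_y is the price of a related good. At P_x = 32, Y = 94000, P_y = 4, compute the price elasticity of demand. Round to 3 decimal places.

At the given point, Q_d = 25.2 − 0.5(32)² + 0.036(94000) − 1.5(4) = 25.2 − 512 + 3384 − 6 = 2891.2.
∂Q_d/∂P_x = −2·0.5·P_x = -32, so E_p = -32·(32/2891.2) ≈ -0.354.
|E_p| < 1: demand is inelastic.

-0.354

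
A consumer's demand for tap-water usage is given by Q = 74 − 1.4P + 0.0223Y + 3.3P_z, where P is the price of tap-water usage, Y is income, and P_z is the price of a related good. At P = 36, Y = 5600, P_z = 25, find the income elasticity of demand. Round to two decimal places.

Substituting, Q = 74 − 1.4(36) + 0.0223(5600) + 3.3(25) = 74 − 50.4 + 124.88 + 82.5 = 230.98.
∂Q/∂Y = +0.0223, so E_I = 0.0223·(5600/230.98) ≈ 0.54.
E_I ∈ (0,1): normal good (necessity).

0.54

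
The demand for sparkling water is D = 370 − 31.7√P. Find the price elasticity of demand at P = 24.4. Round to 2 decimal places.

-0.37

At P = 24.4, D = 213.4136.
dD/dP = −31.7/(2√P) = −31.7/(2·4.9396).
Point elasticity E = (dD/dP)·(P/D) = -3.2087 × 24.4/213.4136 ≈ -0.37.
|E| < 1, so demand is inelastic at this price.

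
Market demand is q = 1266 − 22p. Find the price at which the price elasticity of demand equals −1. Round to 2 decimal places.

28.77

For linear demand q = a − bp, E = −bp/(a − bp). |E| = 1 ⇒ bp = a − bp ⇒ p = a/(2b).
p = 1266/(2·22) ≈ 28.77.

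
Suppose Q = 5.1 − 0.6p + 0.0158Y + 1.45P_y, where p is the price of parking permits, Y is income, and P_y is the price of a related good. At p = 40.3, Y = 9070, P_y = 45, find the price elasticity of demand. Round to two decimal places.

Q = 5.1 − 0.6(40.3) + 0.0158(9070) + 1.45(45) = 5.1 − 24.18 + 143.306 + 65.25 = 189.476.
∂Q/∂p = −0.6, so E_p = (−0.6)·(40.3/189.476) ≈ -0.13.
|E_p| < 1: demand is inelastic.

-0.13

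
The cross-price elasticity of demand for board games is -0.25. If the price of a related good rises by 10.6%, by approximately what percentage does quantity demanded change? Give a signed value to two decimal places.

%ΔQ ≈ E × %ΔP_y = (-0.25) × (10.6%) = -2.65%.

-2.65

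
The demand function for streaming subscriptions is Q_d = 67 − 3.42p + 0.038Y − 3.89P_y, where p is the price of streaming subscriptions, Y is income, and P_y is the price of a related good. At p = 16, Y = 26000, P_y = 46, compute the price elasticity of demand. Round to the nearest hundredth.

Q_d = 67 − 3.42(16) + 0.038(26000) − 3.89(46) = 67 − 54.72 + 988 − 178.94 = 821.34.
∂Q_d/∂p = −3.42, so E_p = (−3.42)·(16/821.34) ≈ -0.07.
|E_p| < 1: demand is inelastic.

-0.07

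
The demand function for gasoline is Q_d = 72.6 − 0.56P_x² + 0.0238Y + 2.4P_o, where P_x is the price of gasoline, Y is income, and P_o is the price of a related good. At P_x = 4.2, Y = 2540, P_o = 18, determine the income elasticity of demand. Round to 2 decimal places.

0.36

At the given point, Q_d = 72.6 − 0.56(4.2)² + 0.0238(2540) + 2.4(18) = 72.6 − 9.8784 + 60.452 + 43.2 = 166.3736.
∂Q_d/∂Y = +0.0238, so E_I = 0.0238·(2540/166.3736) ≈ 0.36.
E_I ∈ (0,1): normal good (necessity).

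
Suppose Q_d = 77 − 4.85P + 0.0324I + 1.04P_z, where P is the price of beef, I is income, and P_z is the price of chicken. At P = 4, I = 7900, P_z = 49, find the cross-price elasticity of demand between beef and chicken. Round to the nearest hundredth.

0.14

Substituting, Q_d = 77 − 4.85(4) + 0.0324(7900) + 1.04(49) = 77 − 19.4 + 255.96 + 50.96 = 364.52.
∂Q_d/∂P_z = +1.04, so E_xy = 1.04·(49/364.52) ≈ 0.14.
E_xy > 0: the goods are substitutes.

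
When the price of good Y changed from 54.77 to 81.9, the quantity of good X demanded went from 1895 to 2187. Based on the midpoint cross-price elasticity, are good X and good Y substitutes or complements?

substitutes

%ΔQ_x = (2187 − 1895)/[(1895+2187)/2] = 292/2041 ≈ 0.1431.
%ΔP_y = (81.9 − 54.77)/[(54.77+81.9)/2] ≈ 0.3970.
E_xy = 0.1431/0.3970 ≈ 0.360.
E_xy > 0, so the goods are substitutes.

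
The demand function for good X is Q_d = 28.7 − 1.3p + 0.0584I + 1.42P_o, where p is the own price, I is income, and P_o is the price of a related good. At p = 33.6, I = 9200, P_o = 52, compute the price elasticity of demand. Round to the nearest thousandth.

First evaluate Q_d: 28.7 − 1.3(33.6) + 0.0584(9200) + 1.42(52) = 28.7 − 43.68 + 537.28 + 73.84 = 596.14.
∂Q_d/∂p = −1.3, so E_p = (−1.3)·(33.6/596.14) ≈ -0.073.
|E_p| < 1: demand is inelastic.

-0.073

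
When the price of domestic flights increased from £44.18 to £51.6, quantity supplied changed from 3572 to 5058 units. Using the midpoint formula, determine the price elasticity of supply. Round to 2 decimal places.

%ΔQ = (5058 − 3572)/[(3572 + 5058)/2] = 1486/4315 ≈ 0.3444.
%Δp = (51.6 − 44.18)/[(44.18 + 51.6)/2] = 7.42/47.89 ≈ 0.1549.
Arc elasticity E = %ΔQ/%Δp ≈ 0.3444/0.1549 ≈ 2.22.
|E| > 1: supply is elastic over this range.

2.22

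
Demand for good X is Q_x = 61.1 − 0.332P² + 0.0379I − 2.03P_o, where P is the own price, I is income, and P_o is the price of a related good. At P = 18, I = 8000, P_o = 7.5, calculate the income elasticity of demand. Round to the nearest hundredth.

First evaluate Q_x: 61.1 − 0.332(18)² + 0.0379(8000) − 2.03(7.5) = 61.1 − 107.568 + 303.2 − 15.225 = 241.507.
∂Q_x/∂I = +0.0379, so E_I = 0.0379·(8000/241.507) ≈ 1.26.
E_I > 1: normal good (luxury).

1.26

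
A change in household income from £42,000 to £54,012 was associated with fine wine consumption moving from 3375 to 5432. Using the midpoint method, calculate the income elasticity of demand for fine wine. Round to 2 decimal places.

%ΔQ = (5432 − 3375)/[(3375+5432)/2] = 2057/4403.5 ≈ 0.4671.
%ΔI = (54,012 − 42,000)/[(42,000+54,012)/2] = 12012/48006 ≈ 0.2502.
E_I = %ΔQ/%ΔI ≈ 1.87.
E_I > 1: normal good (luxury).

1.87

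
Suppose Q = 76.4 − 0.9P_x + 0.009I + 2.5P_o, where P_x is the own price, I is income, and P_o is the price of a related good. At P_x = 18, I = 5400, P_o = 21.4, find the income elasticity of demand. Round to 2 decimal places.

Substituting, Q = 76.4 − 0.9(18) + 0.009(5400) + 2.5(21.4) = 76.4 − 16.2 + 48.6 + 53.5 = 162.3.
∂Q/∂I = +0.009, so E_I = 0.009·(5400/162.3) ≈ 0.30.
E_I ∈ (0,1): normal good (necessity).

0.30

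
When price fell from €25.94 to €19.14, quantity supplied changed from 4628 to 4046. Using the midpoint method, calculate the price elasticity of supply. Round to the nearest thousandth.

%ΔQ = (4046 − 4628)/[(4628 + 4046)/2] = -582/4337 ≈ -0.1342.
%Δp = (19.14 − 25.94)/[(25.94 + 19.14)/2] = -6.8/22.54 ≈ -0.3017.
Arc elasticity E = %ΔQ/%Δp ≈ -0.1342/-0.3017 ≈ 0.445.
|E| < 1: supply is inelastic over this range.

0.445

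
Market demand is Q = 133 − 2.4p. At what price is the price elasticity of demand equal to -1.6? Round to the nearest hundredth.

Set −bp/(a − bp) = −1.6 ⇒ bp = 1.6(a − bp) ⇒ bp(1+1.6) = 1.6·a.
p = 1.6·133/(2.4·2.6) ≈ 34.10.

34.10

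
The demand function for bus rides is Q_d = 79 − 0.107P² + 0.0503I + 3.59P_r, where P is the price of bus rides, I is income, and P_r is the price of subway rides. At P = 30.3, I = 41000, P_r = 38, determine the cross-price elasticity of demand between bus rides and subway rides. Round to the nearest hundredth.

0.06

First evaluate Q_d: 79 − 0.107(30.3)² + 0.0503(41000) + 3.59(38) = 79 − 98.2356 + 2062.3 + 136.42 = 2179.4844.
∂Q_d/∂P_r = +3.59, so E_xy = 3.59·(38/2179.4844) ≈ 0.06.
E_xy > 0: the goods are substitutes.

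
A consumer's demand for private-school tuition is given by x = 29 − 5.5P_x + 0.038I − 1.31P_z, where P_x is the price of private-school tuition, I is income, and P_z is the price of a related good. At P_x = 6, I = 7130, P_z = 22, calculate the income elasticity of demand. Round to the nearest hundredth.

1.14

Evaluating quantity at (P_x, I, P_z) gives x = 29 − 5.5(6) + 0.038(7130) − 1.31(22) = 29 − 33 + 270.94 − 28.82 = 238.12.
∂x/∂I = +0.038, so E_I = 0.038·(7130/238.12) ≈ 1.14.
E_I > 1: normal good (luxury).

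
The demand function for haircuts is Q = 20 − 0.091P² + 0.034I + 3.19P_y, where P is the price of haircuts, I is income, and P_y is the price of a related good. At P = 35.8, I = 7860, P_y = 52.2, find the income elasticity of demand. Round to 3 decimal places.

At the given point, Q = 20 − 0.091(35.8)² + 0.034(7860) + 3.19(52.2) = 20 − 116.6292 + 267.24 + 166.518 = 337.1288.
∂Q/∂I = +0.034, so E_I = 0.034·(7860/337.1288) ≈ 0.793.
E_I ∈ (0,1): normal good (necessity).

0.793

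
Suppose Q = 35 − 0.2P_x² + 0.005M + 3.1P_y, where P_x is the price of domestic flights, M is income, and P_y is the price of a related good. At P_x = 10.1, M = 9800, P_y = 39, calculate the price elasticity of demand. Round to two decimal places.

-0.22

Q = 35 − 0.2(10.1)² + 0.005(9800) + 3.1(39) = 35 − 20.402 + 49 + 120.9 = 184.498.
∂Q/∂P_x = −2·0.2·P_x = -4.04, so E_p = -4.04·(10.1/184.498) ≈ -0.22.
|E_p| < 1: demand is inelastic.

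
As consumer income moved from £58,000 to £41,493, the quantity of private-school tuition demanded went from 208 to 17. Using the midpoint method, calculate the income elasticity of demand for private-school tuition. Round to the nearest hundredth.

5.12

%ΔQ = (17 − 208)/[(208+17)/2] = -191/112.5 ≈ -1.6978.
%ΔY = (41,493 − 58,000)/[(58,000+41,493)/2] = -16507/49746.5 ≈ -0.3318.
E_I = %ΔQ/%ΔY ≈ 5.12.
E_I > 1: normal good (luxury).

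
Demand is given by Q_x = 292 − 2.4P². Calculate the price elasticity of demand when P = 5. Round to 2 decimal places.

At P = 5, Q_x = 232.
dQ_x/dP = −2·2.4·P = −24.
Point elasticity E = (dQ_x/dP)·(P/Q_x) = -24 × 5/232 ≈ -0.52.
|E| < 1, so demand is inelastic at this price.

-0.52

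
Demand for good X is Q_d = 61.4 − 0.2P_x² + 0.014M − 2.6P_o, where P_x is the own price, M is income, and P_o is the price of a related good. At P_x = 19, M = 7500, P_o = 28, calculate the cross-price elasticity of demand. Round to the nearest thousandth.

Substituting, Q_d = 61.4 − 0.2(19)² + 0.014(7500) − 2.6(28) = 61.4 − 72.2 + 105 − 72.8 = 21.4.
∂Q_d/∂P_o = −2.6, so E_xy = -2.6·(28/21.4) ≈ -3.402.
E_xy < 0: the goods are complements.

-3.402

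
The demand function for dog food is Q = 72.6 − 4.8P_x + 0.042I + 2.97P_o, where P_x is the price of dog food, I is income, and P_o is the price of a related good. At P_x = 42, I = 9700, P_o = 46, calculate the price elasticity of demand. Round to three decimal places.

-0.486

Q = 72.6 − 4.8(42) + 0.042(9700) + 2.97(46) = 72.6 − 201.6 + 407.4 + 136.62 = 415.02.
∂Q/∂P_x = −4.8, so E_p = (−4.8)·(42/415.02) ≈ -0.486.
|E_p| < 1: demand is inelastic.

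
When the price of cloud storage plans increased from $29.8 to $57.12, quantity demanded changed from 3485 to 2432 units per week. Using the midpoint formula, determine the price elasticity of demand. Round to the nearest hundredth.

-0.57

%ΔQ = (2432 − 3485)/[(3485 + 2432)/2] = -1053/2958.5 ≈ -0.3559.
%Δp = (57.12 − 29.8)/[(29.8 + 57.12)/2] = 27.32/43.46 ≈ 0.6286.
Arc elasticity E = %ΔQ/%Δp ≈ -0.3559/0.6286 ≈ -0.57.
|E| < 1: demand is inelastic over this range.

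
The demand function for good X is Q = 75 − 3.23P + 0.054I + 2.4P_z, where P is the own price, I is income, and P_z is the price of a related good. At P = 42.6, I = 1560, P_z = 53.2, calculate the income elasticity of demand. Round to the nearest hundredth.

First evaluate Q: 75 − 3.23(42.6) + 0.054(1560) + 2.4(53.2) = 75 − 137.598 + 84.24 + 127.68 = 149.322.
∂Q/∂I = +0.054, so E_I = 0.054·(1560/149.322) ≈ 0.56.
E_I ∈ (0,1): normal good (necessity).

0.56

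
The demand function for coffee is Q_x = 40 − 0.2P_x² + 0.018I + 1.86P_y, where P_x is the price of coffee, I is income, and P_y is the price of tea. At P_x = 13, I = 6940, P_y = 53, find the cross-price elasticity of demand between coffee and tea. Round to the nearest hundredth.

0.43

Substituting, Q_x = 40 − 0.2(13)² + 0.018(6940) + 1.86(53) = 40 − 33.8 + 124.92 + 98.58 = 229.7.
∂Q_x/∂P_y = +1.86, so E_xy = 1.86·(53/229.7) ≈ 0.43.
E_xy > 0: the goods are substitutes.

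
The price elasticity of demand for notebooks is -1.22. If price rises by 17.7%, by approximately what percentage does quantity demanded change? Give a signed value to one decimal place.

%ΔQ ≈ E × %ΔP = (-1.22) × (17.7%) ≈ -21.6%.

-21.6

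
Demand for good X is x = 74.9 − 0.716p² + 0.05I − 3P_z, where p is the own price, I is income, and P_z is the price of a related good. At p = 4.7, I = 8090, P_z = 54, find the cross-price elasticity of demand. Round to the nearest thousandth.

At the given point, x = 74.9 − 0.716(4.7)² + 0.05(8090) − 3(54) = 74.9 − 15.8164 + 404.5 − 162 = 301.5836.
∂x/∂P_z = −3, so E_xy = -3·(54/301.5836) ≈ -0.537.
E_xy < 0: the goods are complements.

-0.537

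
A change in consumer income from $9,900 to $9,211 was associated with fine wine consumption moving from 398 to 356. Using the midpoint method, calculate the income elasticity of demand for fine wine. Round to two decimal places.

1.55

%ΔQ = (356 − 398)/[(398+356)/2] = -42/377 ≈ -0.1114.
%ΔI = (9,211 − 9,900)/[(9,900+9,211)/2] = -689/9555.5 ≈ -0.0721.
E_I = %ΔQ/%ΔI ≈ 1.55.
E_I > 1: normal good (luxury).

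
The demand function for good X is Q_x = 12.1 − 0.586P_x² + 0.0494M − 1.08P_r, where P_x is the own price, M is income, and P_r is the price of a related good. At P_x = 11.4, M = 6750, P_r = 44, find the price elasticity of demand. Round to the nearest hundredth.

-0.69

Q_x = 12.1 − 0.586(11.4)² + 0.0494(6750) − 1.08(44) = 12.1 − 76.1566 + 333.45 − 47.52 = 221.8734.
∂Q_x/∂P_x = −2·0.586·P_x = -13.3608, so E_p = -13.3608·(11.4/221.8734) ≈ -0.69.
|E_p| < 1: demand is inelastic.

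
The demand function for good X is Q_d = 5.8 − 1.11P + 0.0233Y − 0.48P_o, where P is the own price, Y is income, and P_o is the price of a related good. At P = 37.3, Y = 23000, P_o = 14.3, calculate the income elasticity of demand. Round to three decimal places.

1.086

Q_d = 5.8 − 1.11(37.3) + 0.0233(23000) − 0.48(14.3) = 5.8 − 41.403 + 535.9 − 6.864 = 493.433.
∂Q_d/∂Y = +0.0233, so E_I = 0.0233·(23000/493.433) ≈ 1.086.
E_I > 1: normal good (luxury).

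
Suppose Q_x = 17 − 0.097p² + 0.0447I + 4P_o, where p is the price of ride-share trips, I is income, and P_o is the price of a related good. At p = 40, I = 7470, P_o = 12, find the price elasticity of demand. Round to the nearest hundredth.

First evaluate Q_x: 17 − 0.097(40)² + 0.0447(7470) + 4(12) = 17 − 155.2 + 333.909 + 48 = 243.709.
∂Q_x/∂p = −2·0.097·p = -7.76, so E_p = -7.76·(40/243.709) ≈ -1.27.
|E_p| > 1: demand is elastic.

-1.27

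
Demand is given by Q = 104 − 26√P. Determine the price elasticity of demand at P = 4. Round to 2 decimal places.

-0.50

At P = 4, Q = 52.
dQ/dP = −26/(2√P) = −26/(2·2).
Point elasticity E = (dQ/dP)·(P/Q) = -6.5 × 4/52 ≈ -0.50.
|E| < 1, so demand is inelastic at this price.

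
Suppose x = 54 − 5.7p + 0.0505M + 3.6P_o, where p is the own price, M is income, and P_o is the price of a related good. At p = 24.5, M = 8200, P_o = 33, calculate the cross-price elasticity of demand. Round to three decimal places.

0.266

At the given point, x = 54 − 5.7(24.5) + 0.0505(8200) + 3.6(33) = 54 − 139.65 + 414.1 + 118.8 = 447.25.
∂x/∂P_o = +3.6, so E_xy = 3.6·(33/447.25) ≈ 0.266.
E_xy > 0: the goods are substitutes.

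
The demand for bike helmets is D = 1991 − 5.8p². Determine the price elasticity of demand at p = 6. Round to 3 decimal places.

-0.234

At p = 6, D = 1782.2.
dD/dp = −2·5.8·p = −69.6.
Point elasticity E = (dD/dp)·(p/D) = -69.6 × 6/1782.2 ≈ -0.234.
|E| < 1, so demand is inelastic at this price.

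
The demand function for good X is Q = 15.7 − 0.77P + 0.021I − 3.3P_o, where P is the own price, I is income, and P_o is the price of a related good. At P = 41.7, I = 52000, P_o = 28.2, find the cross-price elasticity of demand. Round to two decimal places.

First evaluate Q: 15.7 − 0.77(41.7) + 0.021(52000) − 3.3(28.2) = 15.7 − 32.109 + 1092 − 93.06 = 982.531.
∂Q/∂P_o = −3.3, so E_xy = -3.3·(28.2/982.531) ≈ -0.09.
E_xy < 0: the goods are complements.

-0.09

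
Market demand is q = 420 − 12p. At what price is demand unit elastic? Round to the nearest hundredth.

For linear demand q = a − bp, E = −bp/(a − bp). |E| = 1 ⇒ bp = a − bp ⇒ p = a/(2b).
p = 420/(2·12) = 17.50.

17.50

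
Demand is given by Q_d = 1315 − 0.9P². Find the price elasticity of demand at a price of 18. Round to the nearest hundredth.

-0.57

At P = 18, Q_d = 1023.4.
dQ_d/dP = −2·0.9·P = −32.4.
Point elasticity E = (dQ_d/dP)·(P/Q_d) = -32.4 × 18/1023.4 ≈ -0.57.
|E| < 1, so demand is inelastic at this price.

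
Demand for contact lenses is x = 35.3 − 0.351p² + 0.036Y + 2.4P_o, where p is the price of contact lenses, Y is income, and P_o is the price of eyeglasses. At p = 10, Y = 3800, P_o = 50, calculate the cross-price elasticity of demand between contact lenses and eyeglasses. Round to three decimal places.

Substituting, x = 35.3 − 0.351(10)² + 0.036(3800) + 2.4(50) = 35.3 − 35.1 + 136.8 + 120 = 257.
∂x/∂P_o = +2.4, so E_xy = 2.4·(50/257) ≈ 0.467.
E_xy > 0: the goods are substitutes.

0.467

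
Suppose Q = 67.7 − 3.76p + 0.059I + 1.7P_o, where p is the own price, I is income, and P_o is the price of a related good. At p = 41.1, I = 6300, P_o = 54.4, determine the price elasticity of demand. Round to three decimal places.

-0.410

First evaluate Q: 67.7 − 3.76(41.1) + 0.059(6300) + 1.7(54.4) = 67.7 − 154.536 + 371.7 + 92.48 = 377.344.
∂Q/∂p = −3.76, so E_p = (−3.76)·(41.1/377.344) ≈ -0.410.
|E_p| < 1: demand is inelastic.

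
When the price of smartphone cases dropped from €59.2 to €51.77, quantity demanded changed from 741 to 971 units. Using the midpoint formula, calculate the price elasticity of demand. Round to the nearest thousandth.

-2.007

%ΔQ = (971 − 741)/[(741 + 971)/2] = 230/856 ≈ 0.2687.
%ΔP = (51.77 − 59.2)/[(59.2 + 51.77)/2] = -7.43/55.485 ≈ -0.1339.
Arc elasticity E = %ΔQ/%ΔP ≈ 0.2687/-0.1339 ≈ -2.007.
|E| > 1: demand is elastic over this range.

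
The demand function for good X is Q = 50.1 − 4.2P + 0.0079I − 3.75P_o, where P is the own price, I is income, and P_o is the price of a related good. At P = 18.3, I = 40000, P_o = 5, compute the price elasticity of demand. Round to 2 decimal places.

-0.28

Substituting, Q = 50.1 − 4.2(18.3) + 0.0079(40000) − 3.75(5) = 50.1 − 76.86 + 316 − 18.75 = 270.49.
∂Q/∂P = −4.2, so E_p = (−4.2)·(18.3/270.49) ≈ -0.28.
|E_p| < 1: demand is inelastic.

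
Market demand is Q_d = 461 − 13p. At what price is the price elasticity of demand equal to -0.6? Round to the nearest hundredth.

13.30

Set −bp/(a − bp) = −0.6 ⇒ bp = 0.6(a − bp) ⇒ bp(1+0.6) = 0.6·a.
p = 0.6·461/(13·1.6) ≈ 13.30.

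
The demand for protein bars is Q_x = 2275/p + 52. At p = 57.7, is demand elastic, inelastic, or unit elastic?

inelastic

At p = 57.7, Q_x = 91.4281.
dQ_x/dp = −2275/p² = −0.6833.
Point elasticity E = (dQ_x/dp)·(p/Q_x) = -0.6833 × 57.7/91.4281 ≈ -0.431.
|E| ≈ 0.431 < 1, so demand is inelastic.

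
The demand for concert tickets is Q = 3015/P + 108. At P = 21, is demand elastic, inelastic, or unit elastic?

inelastic

At P = 21, Q = 251.5714.
dQ/dP = −3015/P² = −6.8367.
Point elasticity E = (dQ/dP)·(P/Q) = -6.8367 × 21/251.5714 ≈ -0.571.
|E| ≈ 0.571 < 1, so demand is inelastic.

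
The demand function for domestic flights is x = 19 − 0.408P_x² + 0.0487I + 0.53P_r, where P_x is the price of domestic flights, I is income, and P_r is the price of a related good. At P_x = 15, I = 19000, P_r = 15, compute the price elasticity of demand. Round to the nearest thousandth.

Evaluating quantity at (P_x, I, P_r) gives x = 19 − 0.408(15)² + 0.0487(19000) + 0.53(15) = 19 − 91.8 + 925.3 + 7.95 = 860.45.
∂x/∂P_x = −2·0.408·P_x = -12.24, so E_p = -12.24·(15/860.45) ≈ -0.213.
|E_p| < 1: demand is inelastic.

-0.213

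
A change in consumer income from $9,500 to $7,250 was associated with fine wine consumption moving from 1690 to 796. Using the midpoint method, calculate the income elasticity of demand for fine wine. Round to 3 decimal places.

2.677

%ΔQ = (796 − 1690)/[(1690+796)/2] = -894/1243 ≈ -0.7192.
%ΔY = (7,250 − 9,500)/[(9,500+7,250)/2] = -2250/8375 ≈ -0.2687.
E_I = %ΔQ/%ΔY ≈ 2.677.
E_I > 1: normal good (luxury).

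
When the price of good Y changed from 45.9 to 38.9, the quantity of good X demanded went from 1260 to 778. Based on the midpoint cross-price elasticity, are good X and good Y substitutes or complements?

substitutes

%ΔQ_x = (778 − 1260)/[(1260+778)/2] = -482/1019 ≈ -0.4730.
%ΔP_y = (38.9 − 45.9)/[(45.9+38.9)/2] ≈ -0.1651.
E_xy = -0.4730/-0.1651 ≈ 2.865.
E_xy > 0, so the goods are substitutes.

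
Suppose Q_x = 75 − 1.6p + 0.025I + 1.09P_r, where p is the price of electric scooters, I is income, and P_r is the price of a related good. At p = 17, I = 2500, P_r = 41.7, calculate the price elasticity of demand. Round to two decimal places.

At the given point, Q_x = 75 − 1.6(17) + 0.025(2500) + 1.09(41.7) = 75 − 27.2 + 62.5 + 45.453 = 155.753.
∂Q_x/∂p = −1.6, so E_p = (−1.6)·(17/155.753) ≈ -0.17.
|E_p| < 1: demand is inelastic.

-0.17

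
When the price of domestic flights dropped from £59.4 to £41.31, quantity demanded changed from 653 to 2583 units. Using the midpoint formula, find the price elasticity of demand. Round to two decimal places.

-3.32

%ΔQ = (2583 − 653)/[(653 + 2583)/2] = 1930/1618 ≈ 1.1928.
%Δp = (41.31 − 59.4)/[(59.4 + 41.31)/2] = -18.09/50.355 ≈ -0.3592.
Arc elasticity E = %ΔQ/%Δp ≈ 1.1928/-0.3592 ≈ -3.32.
|E| > 1: demand is elastic over this range.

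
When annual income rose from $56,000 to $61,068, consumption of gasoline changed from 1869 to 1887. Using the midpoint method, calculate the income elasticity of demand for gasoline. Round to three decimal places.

0.111

%ΔQ = (1887 − 1869)/[(1869+1887)/2] = 18/1878 ≈ 0.0096.
%ΔI = (61,068 − 56,000)/[(56,000+61,068)/2] = 5068/58534 ≈ 0.0866.
E_I = %ΔQ/%ΔI ≈ 0.111.
E_I ∈ (0,1): normal good (necessity).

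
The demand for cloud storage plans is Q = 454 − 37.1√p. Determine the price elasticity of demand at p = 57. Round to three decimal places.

At p = 57, Q = 173.9011.
dQ/dp = −37.1/(2√p) = −37.1/(2·7.5498).
Point elasticity E = (dQ/dp)·(p/Q) = -2.457 × 57/173.9011 ≈ -0.805.
|E| < 1, so demand is inelastic at this price.

-0.805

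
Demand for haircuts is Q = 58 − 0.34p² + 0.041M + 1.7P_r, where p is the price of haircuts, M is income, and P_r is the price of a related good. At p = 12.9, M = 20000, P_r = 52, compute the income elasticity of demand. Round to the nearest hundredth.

0.90

Q = 58 − 0.34(12.9)² + 0.041(20000) + 1.7(52) = 58 − 56.5794 + 820 + 88.4 = 909.8206.
∂Q/∂M = +0.041, so E_I = 0.041·(20000/909.8206) ≈ 0.90.
E_I ∈ (0,1): normal good (necessity).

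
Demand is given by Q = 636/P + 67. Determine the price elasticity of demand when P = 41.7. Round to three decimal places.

At P = 41.7, Q = 82.2518.
dQ/dP = −636/P² = −0.3658.
Point elasticity E = (dQ/dP)·(P/Q) = -0.3658 × 41.7/82.2518 ≈ -0.185.
|E| < 1, so demand is inelastic at this price.

-0.185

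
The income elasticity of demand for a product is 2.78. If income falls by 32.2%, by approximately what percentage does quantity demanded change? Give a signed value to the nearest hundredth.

%ΔQ ≈ E × %ΔI = (2.78) × (-32.2%) ≈ -89.52%.

-89.52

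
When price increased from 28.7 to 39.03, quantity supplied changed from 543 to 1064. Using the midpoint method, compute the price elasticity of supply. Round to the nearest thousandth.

2.126

%ΔQ = (1064 − 543)/[(543 + 1064)/2] = 521/803.5 ≈ 0.6484.
%ΔP = (39.03 − 28.7)/[(28.7 + 39.03)/2] = 10.33/33.865 ≈ 0.3050.
Arc elasticity E = %ΔQ/%ΔP ≈ 0.6484/0.3050 ≈ 2.126.
|E| > 1: supply is elastic over this range.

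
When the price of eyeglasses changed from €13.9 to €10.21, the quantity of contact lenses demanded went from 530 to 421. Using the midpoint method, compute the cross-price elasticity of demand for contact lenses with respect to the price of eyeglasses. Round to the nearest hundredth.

0.75

%ΔQ_x = (421 − 530)/[(530+421)/2] = -109/475.5 ≈ -0.2292.
%ΔP_y = (10.21 − 13.9)/[(13.9+10.21)/2] ≈ -0.3061.
E_xy = -0.2292/-0.3061 ≈ 0.75.
E_xy > 0, so contact lenses and eyeglasses are substitutes.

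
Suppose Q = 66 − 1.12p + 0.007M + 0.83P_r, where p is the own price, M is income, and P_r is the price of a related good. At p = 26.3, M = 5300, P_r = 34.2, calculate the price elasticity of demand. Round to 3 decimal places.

-0.289

At the given point, Q = 66 − 1.12(26.3) + 0.007(5300) + 0.83(34.2) = 66 − 29.456 + 37.1 + 28.386 = 102.03.
∂Q/∂p = −1.12, so E_p = (−1.12)·(26.3/102.03) ≈ -0.289.
|E_p| < 1: demand is inelastic.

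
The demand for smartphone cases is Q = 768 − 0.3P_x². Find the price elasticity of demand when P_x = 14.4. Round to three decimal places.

-0.176

At P_x = 14.4, Q = 705.792.
dQ/dP_x = −2·0.3·P_x = −8.64.
Point elasticity E = (dQ/dP_x)·(P_x/Q) = -8.64 × 14.4/705.792 ≈ -0.176.
|E| < 1, so demand is inelastic at this price.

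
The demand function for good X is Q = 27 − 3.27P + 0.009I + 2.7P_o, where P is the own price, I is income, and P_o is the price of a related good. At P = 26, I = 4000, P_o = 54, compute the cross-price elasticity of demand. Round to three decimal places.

First evaluate Q: 27 − 3.27(26) + 0.009(4000) + 2.7(54) = 27 − 85.02 + 36 + 145.8 = 123.78.
∂Q/∂P_o = +2.7, so E_xy = 2.7·(54/123.78) ≈ 1.178.
E_xy > 0: the goods are substitutes.

1.178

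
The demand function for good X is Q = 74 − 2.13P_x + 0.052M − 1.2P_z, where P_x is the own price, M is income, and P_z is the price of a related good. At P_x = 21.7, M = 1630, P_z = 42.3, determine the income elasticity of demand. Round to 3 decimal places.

1.372

Q = 74 − 2.13(21.7) + 0.052(1630) − 1.2(42.3) = 74 − 46.221 + 84.76 − 50.76 = 61.779.
∂Q/∂M = +0.052, so E_I = 0.052·(1630/61.779) ≈ 1.372.
E_I > 1: normal good (luxury).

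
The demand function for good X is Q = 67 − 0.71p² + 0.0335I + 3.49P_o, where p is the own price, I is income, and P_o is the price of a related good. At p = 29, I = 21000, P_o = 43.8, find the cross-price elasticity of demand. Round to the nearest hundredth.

0.47

First evaluate Q: 67 − 0.71(29)² + 0.0335(21000) + 3.49(43.8) = 67 − 597.11 + 703.5 + 152.862 = 326.252.
∂Q/∂P_o = +3.49, so E_xy = 3.49·(43.8/326.252) ≈ 0.47.
E_xy > 0: the goods are substitutes.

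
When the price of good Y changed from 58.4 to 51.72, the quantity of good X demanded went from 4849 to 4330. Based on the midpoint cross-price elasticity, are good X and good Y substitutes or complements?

substitutes

%ΔQ_x = (4330 − 4849)/[(4849+4330)/2] = -519/4589.5 ≈ -0.1131.
%ΔP_y = (51.72 − 58.4)/[(58.4+51.72)/2] ≈ -0.1213.
E_xy = -0.1131/-0.1213 ≈ 0.932.
E_xy > 0, so the goods are substitutes.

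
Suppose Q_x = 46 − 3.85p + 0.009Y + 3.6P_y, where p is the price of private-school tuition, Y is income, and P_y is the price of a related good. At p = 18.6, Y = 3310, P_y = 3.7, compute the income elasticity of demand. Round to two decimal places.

At the given point, Q_x = 46 − 3.85(18.6) + 0.009(3310) + 3.6(3.7) = 46 − 71.61 + 29.79 + 13.32 = 17.5.
∂Q_x/∂Y = +0.009, so E_I = 0.009·(3310/17.5) ≈ 1.70.
E_I > 1: normal good (luxury).

1.70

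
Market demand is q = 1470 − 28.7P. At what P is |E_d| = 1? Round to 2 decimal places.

25.61

For linear demand q = a − bP, E = −bP/(a − bP). |E| = 1 ⇒ bP = a − bP ⇒ P = a/(2b).
P = 1470/(2·28.7) ≈ 25.61.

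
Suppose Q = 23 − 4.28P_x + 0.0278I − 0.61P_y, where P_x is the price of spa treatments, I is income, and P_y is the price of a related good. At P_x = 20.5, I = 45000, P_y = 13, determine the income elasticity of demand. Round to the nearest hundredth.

1.06

Evaluating quantity at (P_x, I, P_y) gives Q = 23 − 4.28(20.5) + 0.0278(45000) − 0.61(13) = 23 − 87.74 + 1251 − 7.93 = 1178.33.
∂Q/∂I = +0.0278, so E_I = 0.0278·(45000/1178.33) ≈ 1.06.
E_I > 1: normal good (luxury).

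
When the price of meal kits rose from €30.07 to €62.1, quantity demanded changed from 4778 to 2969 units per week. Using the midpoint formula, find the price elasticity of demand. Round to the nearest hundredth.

-0.67

%Δq = (2969 − 4778)/[(4778 + 2969)/2] = -1809/3873.5 ≈ -0.4670.
%Δp = (62.1 − 30.07)/[(30.07 + 62.1)/2] = 32.03/46.085 ≈ 0.6950.
Arc elasticity E = %Δq/%Δp ≈ -0.4670/0.6950 ≈ -0.67.
|E| < 1: demand is inelastic over this range.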